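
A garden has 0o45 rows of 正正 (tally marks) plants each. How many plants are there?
Convert 正正 (tally marks) → 5 + 5 = 10 (decimal)
Convert 0o45 (octal) → 4×8 + 5 = 37 (decimal)
Compute 10 × 37 = 370
370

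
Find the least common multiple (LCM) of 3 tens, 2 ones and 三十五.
Convert 3 tens, 2 ones (place-value notation) → 3×10 + 2 = 32 (decimal)
Convert 三十五 (Chinese numeral) → 3×10 + 5 = 35 (decimal)
Compute lcm(32, 35) = 1120
1120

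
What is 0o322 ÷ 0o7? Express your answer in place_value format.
Convert 0o322 (octal) → 3×64 + 2×8 + 2 = 210 (decimal)
Convert 0o7 (octal) → 7 (decimal)
Compute 210 ÷ 7 = 30
Convert 30 (decimal) → 30 = 3×10 → 3 tens (place-value notation)
3 tens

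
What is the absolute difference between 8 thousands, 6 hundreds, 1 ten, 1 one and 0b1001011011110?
Convert 8 thousands, 6 hundreds, 1 ten, 1 one (place-value notation) → 8×1000 + 6×100 + 1×10 + 1 = 8611 (decimal)
Convert 0b1001011011110 (binary) → 4096 + 512 + 128 + 64 + 16 + 8 + 4 + 2 = 4830 (decimal)
Compute |8611 - 4830| = 3781
3781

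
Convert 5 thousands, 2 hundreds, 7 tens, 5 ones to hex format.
Convert 5 thousands, 2 hundreds, 7 tens, 5 ones (place-value notation) → 5×1000 + 2×100 + 7×10 + 5 = 5275 (decimal)
Convert 5275 (decimal) → 5275 = 1×4096 + 4×256 + 9×16 + 11 → 0x149B (hexadecimal)
0x149B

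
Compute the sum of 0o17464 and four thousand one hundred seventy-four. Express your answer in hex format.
Convert 0o17464 (octal) → 1×4096 + 7×512 + 4×64 + 6×8 + 4 = 7988 (decimal)
Convert four thousand one hundred seventy-four (English words) → 4×1000 + 1×100 + 74 = 4174 (decimal)
Compute 7988 + 4174 = 12162
Convert 12162 (decimal) → 12162 = 2×4096 + 15×256 + 8×16 + 2 → 0x2F82 (hexadecimal)
0x2F82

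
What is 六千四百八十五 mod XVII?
Convert 六千四百八十五 (Chinese numeral) → 6×1000 + 4×100 + 8×10 + 5 = 6485 (decimal)
Convert XVII (Roman numeral) → 10 + 5 + 1 + 1 = 17 (decimal)
Compute 6485 mod 17 = 8
8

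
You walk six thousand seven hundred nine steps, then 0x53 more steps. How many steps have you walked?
Convert six thousand seven hundred nine (English words) → 6×1000 + 7×100 + 9 = 6709 (decimal)
Convert 0x53 (hexadecimal) → 5×16 + 3 = 83 (decimal)
Compute 6709 + 83 = 6792
6792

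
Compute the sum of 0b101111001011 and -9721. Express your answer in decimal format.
Convert 0b101111001011 (binary) → 2048 + 512 + 256 + 128 + 64 + 8 + 2 + 1 = 3019 (decimal)
Compute 3019 + -9721 = -6702
-6702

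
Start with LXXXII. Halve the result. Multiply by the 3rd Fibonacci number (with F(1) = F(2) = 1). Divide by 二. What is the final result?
Convert LXXXII (Roman numeral) → 50 + 10 + 10 + 10 + 1 + 1 = 82 (decimal)
Start: 82
82 ÷ 2 = 41
Convert the 3rd Fibonacci number (with F(1) = F(2) = 1) (Fibonacci index) → 1, 1, 2 → 2 (decimal)
41 × 2 = 82
Convert 二 (Chinese numeral) → 2 (decimal)
82 ÷ 2 = 41
41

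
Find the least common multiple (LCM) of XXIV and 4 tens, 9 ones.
Convert XXIV (Roman numeral) → 10 + 10 + 4 = 24 (decimal)
Convert 4 tens, 9 ones (place-value notation) → 4×10 + 9 = 49 (decimal)
Compute lcm(24, 49) = 1176
1176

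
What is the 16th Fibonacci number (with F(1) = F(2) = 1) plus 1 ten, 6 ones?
The 16th Fibonacci number (with F(1) = F(2) = 1) = 987
Convert 1 ten, 6 ones (place-value notation) → 1×10 + 6 = 16 (decimal)
Compute 987 + 16 = 1003
1003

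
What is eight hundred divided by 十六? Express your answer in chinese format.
Convert eight hundred (English words) → 8×100 = 800 (decimal)
Convert 十六 (Chinese numeral) → 1×10 + 6 = 16 (decimal)
Compute 800 ÷ 16 = 50
Convert 50 (decimal) → 50 = 5×10 → 五十 (Chinese numeral)
五十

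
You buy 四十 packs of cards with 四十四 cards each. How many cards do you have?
Convert 四十四 (Chinese numeral) → 4×10 + 4 = 44 (decimal)
Convert 四十 (Chinese numeral) → 4×10 = 40 (decimal)
Compute 44 × 40 = 1760
1760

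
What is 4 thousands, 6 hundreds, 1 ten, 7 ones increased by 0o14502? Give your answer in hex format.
Convert 4 thousands, 6 hundreds, 1 ten, 7 ones (place-value notation) → 4×1000 + 6×100 + 1×10 + 7 = 4617 (decimal)
Convert 0o14502 (octal) → 1×4096 + 4×512 + 5×64 + 2 = 6466 (decimal)
Compute 4617 + 6466 = 11083
Convert 11083 (decimal) → 11083 = 2×4096 + 11×256 + 4×16 + 11 → 0x2B4B (hexadecimal)
0x2B4B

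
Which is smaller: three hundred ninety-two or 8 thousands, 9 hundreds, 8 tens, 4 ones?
Convert three hundred ninety-two (English words) → 3×100 + 92 = 392 (decimal)
Convert 8 thousands, 9 hundreds, 8 tens, 4 ones (place-value notation) → 8×1000 + 9×100 + 8×10 + 4 = 8984 (decimal)
Compare 392 vs 8984: smaller = 392
392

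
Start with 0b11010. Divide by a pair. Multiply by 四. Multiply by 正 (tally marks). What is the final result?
Convert 0b11010 (binary) → 16 + 8 + 2 = 26 (decimal)
Start: 26
Convert a pair (colloquial) → 2 (decimal)
26 ÷ 2 = 13
Convert 四 (Chinese numeral) → 4 (decimal)
13 × 4 = 52
Convert 正 (tally marks) → 5 (decimal)
52 × 5 = 260
260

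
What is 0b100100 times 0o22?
Convert 0b100100 (binary) → 32 + 4 = 36 (decimal)
Convert 0o22 (octal) → 2×8 + 2 = 18 (decimal)
Compute 36 × 18 = 648
648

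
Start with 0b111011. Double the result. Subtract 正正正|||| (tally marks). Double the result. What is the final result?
Convert 0b111011 (binary) → 32 + 16 + 8 + 2 + 1 = 59 (decimal)
Start: 59
59 × 2 = 118
Convert 正正正|||| (tally marks) → 5 + 5 + 5 + 4 = 19 (decimal)
118 - 19 = 99
99 × 2 = 198
198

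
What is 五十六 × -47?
Convert 五十六 (Chinese numeral) → 5×10 + 6 = 56 (decimal)
Compute 56 × -47 = -2632
-2632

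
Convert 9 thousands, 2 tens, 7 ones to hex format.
Convert 9 thousands, 2 tens, 7 ones (place-value notation) → 9×1000 + 2×10 + 7 = 9027 (decimal)
Convert 9027 (decimal) → 9027 = 2×4096 + 3×256 + 4×16 + 3 → 0x2343 (hexadecimal)
0x2343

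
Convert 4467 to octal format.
Convert 4467 (decimal) → 4467 = 1×4096 + 5×64 + 6×8 + 3 → 0o10563 (octal)
0o10563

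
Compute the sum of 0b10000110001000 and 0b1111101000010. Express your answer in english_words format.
Convert 0b10000110001000 (binary) → 8192 + 256 + 128 + 8 = 8584 (decimal)
Convert 0b1111101000010 (binary) → 4096 + 2048 + 1024 + 512 + 256 + 64 + 2 = 8002 (decimal)
Compute 8584 + 8002 = 16586
Convert 16586 (decimal) → 16586 = 16×1000 + 5×100 + 86 → sixteen thousand five hundred eighty-six (English words)
sixteen thousand five hundred eighty-six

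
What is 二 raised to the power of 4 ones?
Convert 二 (Chinese numeral) → 2 (decimal)
Convert 4 ones (place-value notation) → 4 (decimal)
Compute 2 ^ 4 = 16
16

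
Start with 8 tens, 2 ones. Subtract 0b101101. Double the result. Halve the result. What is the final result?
Convert 8 tens, 2 ones (place-value notation) → 8×10 + 2 = 82 (decimal)
Start: 82
Convert 0b101101 (binary) → 32 + 8 + 4 + 1 = 45 (decimal)
82 - 45 = 37
37 × 2 = 74
74 ÷ 2 = 37
37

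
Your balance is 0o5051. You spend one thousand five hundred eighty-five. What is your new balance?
Convert 0o5051 (octal) → 5×512 + 5×8 + 1 = 2601 (decimal)
Convert one thousand five hundred eighty-five (English words) → 1×1000 + 5×100 + 85 = 1585 (decimal)
Compute 2601 - 1585 = 1016
1016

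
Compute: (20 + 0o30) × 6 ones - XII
Convert 0o30 (octal) → 3×8 = 24 (decimal)
Convert 6 ones (place-value notation) → 6 (decimal)
Convert XII (Roman numeral) → 10 + 1 + 1 = 12 (decimal)
Expression in decimal: (20 + 24) × 6 - 12
Parentheses first: 20 + 24 = 44
Multiply: 44 × 6 = 264
Subtract: 264 - 12 = 252
252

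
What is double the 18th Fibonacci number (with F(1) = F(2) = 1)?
The 18th Fibonacci number (with F(1) = F(2) = 1) = 2584
Compute 2584 × 2 = 5168
5168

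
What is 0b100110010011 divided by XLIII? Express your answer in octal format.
Convert 0b100110010011 (binary) → 2048 + 256 + 128 + 16 + 2 + 1 = 2451 (decimal)
Convert XLIII (Roman numeral) → 40 + 1 + 1 + 1 = 43 (decimal)
Compute 2451 ÷ 43 = 57
Convert 57 (decimal) → 57 = 7×8 + 1 → 0o71 (octal)
0o71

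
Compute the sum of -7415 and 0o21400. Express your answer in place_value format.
Convert 0o21400 (octal) → 2×4096 + 1×512 + 4×64 = 8960 (decimal)
Compute -7415 + 8960 = 1545
Convert 1545 (decimal) → 1545 = 1×1000 + 5×100 + 4×10 + 5 → 1 thousand, 5 hundreds, 4 tens, 5 ones (place-value notation)
1 thousand, 5 hundreds, 4 tens, 5 ones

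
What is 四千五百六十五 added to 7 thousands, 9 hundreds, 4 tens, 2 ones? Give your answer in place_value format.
Convert 四千五百六十五 (Chinese numeral) → 4×1000 + 5×100 + 6×10 + 5 = 4565 (decimal)
Convert 7 thousands, 9 hundreds, 4 tens, 2 ones (place-value notation) → 7×1000 + 9×100 + 4×10 + 2 = 7942 (decimal)
Compute 4565 + 7942 = 12507
Convert 12507 (decimal) → 12507 = 12×1000 + 5×100 + 7 → 12 thousands, 5 hundreds, 7 ones (place-value notation)
12 thousands, 5 hundreds, 7 ones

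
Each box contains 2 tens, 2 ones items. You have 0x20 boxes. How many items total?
Convert 2 tens, 2 ones (place-value notation) → 2×10 + 2 = 22 (decimal)
Convert 0x20 (hexadecimal) → 2×16 = 32 (decimal)
Compute 22 × 32 = 704
704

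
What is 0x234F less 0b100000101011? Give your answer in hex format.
Convert 0x234F (hexadecimal) → 2×4096 + 3×256 + 4×16 + 15 = 9039 (decimal)
Convert 0b100000101011 (binary) → 2048 + 32 + 8 + 2 + 1 = 2091 (decimal)
Compute 9039 - 2091 = 6948
Convert 6948 (decimal) → 6948 = 1×4096 + 11×256 + 2×16 + 4 → 0x1B24 (hexadecimal)
0x1B24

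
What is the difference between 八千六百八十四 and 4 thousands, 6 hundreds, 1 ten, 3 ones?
Convert 八千六百八十四 (Chinese numeral) → 8×1000 + 6×100 + 8×10 + 4 = 8684 (decimal)
Convert 4 thousands, 6 hundreds, 1 ten, 3 ones (place-value notation) → 4×1000 + 6×100 + 1×10 + 3 = 4613 (decimal)
Difference: |8684 - 4613| = 4071
4071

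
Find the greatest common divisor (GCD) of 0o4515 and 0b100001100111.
Convert 0o4515 (octal) → 4×512 + 5×64 + 1×8 + 5 = 2381 (decimal)
Convert 0b100001100111 (binary) → 2048 + 64 + 32 + 4 + 2 + 1 = 2151 (decimal)
Compute gcd(2381, 2151) = 1
1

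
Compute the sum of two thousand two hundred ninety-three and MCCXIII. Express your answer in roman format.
Convert two thousand two hundred ninety-three (English words) → 2×1000 + 2×100 + 93 = 2293 (decimal)
Convert MCCXIII (Roman numeral) → 1000 + 100 + 100 + 10 + 1 + 1 + 1 = 1213 (decimal)
Compute 2293 + 1213 = 3506
Convert 3506 (decimal) → 3506 = 1000 + 1000 + 1000 + 500 + 5 + 1 → MMMDVI (Roman numeral)
MMMDVI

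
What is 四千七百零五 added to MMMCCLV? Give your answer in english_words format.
Convert 四千七百零五 (Chinese numeral) → 4×1000 + 7×100 + 5 = 4705 (decimal)
Convert MMMCCLV (Roman numeral) → 1000 + 1000 + 1000 + 100 + 100 + 50 + 5 = 3255 (decimal)
Compute 4705 + 3255 = 7960
Convert 7960 (decimal) → 7960 = 7×1000 + 9×100 + 60 → seven thousand nine hundred sixty (English words)
seven thousand nine hundred sixty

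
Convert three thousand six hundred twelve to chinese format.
Convert three thousand six hundred twelve (English words) → 3×1000 + 6×100 + 12 = 3612 (decimal)
Convert 3612 (decimal) → 3612 = 3×1000 + 6×100 + 1×10 + 2 → 三千六百一十二 (Chinese numeral)
三千六百一十二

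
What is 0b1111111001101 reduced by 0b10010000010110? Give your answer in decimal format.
Convert 0b1111111001101 (binary) → 4096 + 2048 + 1024 + 512 + 256 + 128 + 64 + 8 + 4 + 1 = 8141 (decimal)
Convert 0b10010000010110 (binary) → 8192 + 1024 + 16 + 4 + 2 = 9238 (decimal)
Compute 8141 - 9238 = -1097
-1097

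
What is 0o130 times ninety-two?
Convert 0o130 (octal) → 1×64 + 3×8 = 88 (decimal)
Convert ninety-two (English words) → 92 (decimal)
Compute 88 × 92 = 8096
8096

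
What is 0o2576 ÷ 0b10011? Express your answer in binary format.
Convert 0o2576 (octal) → 2×512 + 5×64 + 7×8 + 6 = 1406 (decimal)
Convert 0b10011 (binary) → 16 + 2 + 1 = 19 (decimal)
Compute 1406 ÷ 19 = 74
Convert 74 (decimal) → 74 = 64 + 8 + 2 → 0b1001010 (binary)
0b1001010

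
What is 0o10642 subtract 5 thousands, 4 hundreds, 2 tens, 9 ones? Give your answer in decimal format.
Convert 0o10642 (octal) → 1×4096 + 6×64 + 4×8 + 2 = 4514 (decimal)
Convert 5 thousands, 4 hundreds, 2 tens, 9 ones (place-value notation) → 5×1000 + 4×100 + 2×10 + 9 = 5429 (decimal)
Compute 4514 - 5429 = -915
-915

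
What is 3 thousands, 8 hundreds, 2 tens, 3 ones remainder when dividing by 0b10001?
Convert 3 thousands, 8 hundreds, 2 tens, 3 ones (place-value notation) → 3×1000 + 8×100 + 2×10 + 3 = 3823 (decimal)
Convert 0b10001 (binary) → 16 + 1 = 17 (decimal)
Compute 3823 mod 17 = 15
15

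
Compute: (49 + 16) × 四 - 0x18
Convert 四 (Chinese numeral) → 4 (decimal)
Convert 0x18 (hexadecimal) → 1×16 + 8 = 24 (decimal)
Expression in decimal: (49 + 16) × 4 - 24
Parentheses first: 49 + 16 = 65
Multiply: 65 × 4 = 260
Subtract: 260 - 24 = 236
236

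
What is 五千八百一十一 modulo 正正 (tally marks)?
Convert 五千八百一十一 (Chinese numeral) → 5×1000 + 8×100 + 1×10 + 1 = 5811 (decimal)
Convert 正正 (tally marks) → 5 + 5 = 10 (decimal)
Compute 5811 mod 10 = 1
1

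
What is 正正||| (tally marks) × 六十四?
Convert 正正||| (tally marks) → 5 + 5 + 3 = 13 (decimal)
Convert 六十四 (Chinese numeral) → 6×10 + 4 = 64 (decimal)
Compute 13 × 64 = 832
832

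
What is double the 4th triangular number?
The 4th triangular number = 4×5/2 = 10
Compute 10 × 2 = 20
20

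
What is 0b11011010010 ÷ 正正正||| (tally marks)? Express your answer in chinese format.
Convert 0b11011010010 (binary) → 1024 + 512 + 128 + 64 + 16 + 2 = 1746 (decimal)
Convert 正正正||| (tally marks) → 5 + 5 + 5 + 3 = 18 (decimal)
Compute 1746 ÷ 18 = 97
Convert 97 (decimal) → 97 = 9×10 + 7 → 九十七 (Chinese numeral)
九十七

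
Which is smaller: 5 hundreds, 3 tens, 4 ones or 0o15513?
Convert 5 hundreds, 3 tens, 4 ones (place-value notation) → 5×100 + 3×10 + 4 = 534 (decimal)
Convert 0o15513 (octal) → 1×4096 + 5×512 + 5×64 + 1×8 + 3 = 6987 (decimal)
Compare 534 vs 6987: smaller = 534
534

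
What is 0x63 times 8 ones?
Convert 0x63 (hexadecimal) → 6×16 + 3 = 99 (decimal)
Convert 8 ones (place-value notation) → 8 (decimal)
Compute 99 × 8 = 792
792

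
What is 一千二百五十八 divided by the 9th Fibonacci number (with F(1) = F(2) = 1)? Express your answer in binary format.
Convert 一千二百五十八 (Chinese numeral) → 1×1000 + 2×100 + 5×10 + 8 = 1258 (decimal)
Convert the 9th Fibonacci number (with F(1) = F(2) = 1) (Fibonacci index) → 1, 1, 2, 3, 5, 8, 13, 21, 34 → 34 (decimal)
Compute 1258 ÷ 34 = 37
Convert 37 (decimal) → 37 = 32 + 4 + 1 → 0b100101 (binary)
0b100101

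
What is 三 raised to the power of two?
Convert 三 (Chinese numeral) → 3 (decimal)
Convert two (English words) → 2 (decimal)
Compute 3 ^ 2 = 9
9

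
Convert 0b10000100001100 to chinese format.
Convert 0b10000100001100 (binary) → 8192 + 256 + 8 + 4 = 8460 (decimal)
Convert 8460 (decimal) → 8460 = 8×1000 + 4×100 + 6×10 → 八千四百六十 (Chinese numeral)
八千四百六十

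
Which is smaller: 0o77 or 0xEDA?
Convert 0o77 (octal) → 7×8 + 7 = 63 (decimal)
Convert 0xEDA (hexadecimal) → 14×256 + 13×16 + 10 = 3802 (decimal)
Compare 63 vs 3802: smaller = 63
63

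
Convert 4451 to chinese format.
Convert 4451 (decimal) → 4451 = 4×1000 + 4×100 + 5×10 + 1 → 四千四百五十一 (Chinese numeral)
四千四百五十一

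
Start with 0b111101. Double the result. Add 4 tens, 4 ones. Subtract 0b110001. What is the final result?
Convert 0b111101 (binary) → 32 + 16 + 8 + 4 + 1 = 61 (decimal)
Start: 61
61 × 2 = 122
Convert 4 tens, 4 ones (place-value notation) → 4×10 + 4 = 44 (decimal)
122 + 44 = 166
Convert 0b110001 (binary) → 32 + 16 + 1 = 49 (decimal)
166 - 49 = 117
117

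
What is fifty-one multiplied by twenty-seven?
Convert fifty-one (English words) → 51 (decimal)
Convert twenty-seven (English words) → 27 (decimal)
Compute 51 × 27 = 1377
1377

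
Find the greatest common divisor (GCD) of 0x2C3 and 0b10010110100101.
Convert 0x2C3 (hexadecimal) → 2×256 + 12×16 + 3 = 707 (decimal)
Convert 0b10010110100101 (binary) → 8192 + 1024 + 256 + 128 + 32 + 4 + 1 = 9637 (decimal)
Compute gcd(707, 9637) = 1
1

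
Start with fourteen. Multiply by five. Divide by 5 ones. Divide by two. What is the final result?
Convert fourteen (English words) → 14 (decimal)
Start: 14
Convert five (English words) → 5 (decimal)
14 × 5 = 70
Convert 5 ones (place-value notation) → 5 (decimal)
70 ÷ 5 = 14
Convert two (English words) → 2 (decimal)
14 ÷ 2 = 7
7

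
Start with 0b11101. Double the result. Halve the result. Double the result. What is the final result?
Convert 0b11101 (binary) → 16 + 8 + 4 + 1 = 29 (decimal)
Start: 29
29 × 2 = 58
58 ÷ 2 = 29
29 × 2 = 58
58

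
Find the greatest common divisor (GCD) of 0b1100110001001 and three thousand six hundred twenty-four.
Convert 0b1100110001001 (binary) → 4096 + 2048 + 256 + 128 + 8 + 1 = 6537 (decimal)
Convert three thousand six hundred twenty-four (English words) → 3×1000 + 6×100 + 24 = 3624 (decimal)
Compute gcd(6537, 3624) = 3
3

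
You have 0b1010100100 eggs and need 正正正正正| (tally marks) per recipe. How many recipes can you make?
Convert 0b1010100100 (binary) → 512 + 128 + 32 + 4 = 676 (decimal)
Convert 正正正正正| (tally marks) → 5 + 5 + 5 + 5 + 5 + 1 = 26 (decimal)
Compute 676 ÷ 26 = 26
26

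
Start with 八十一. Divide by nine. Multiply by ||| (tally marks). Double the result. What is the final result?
Convert 八十一 (Chinese numeral) → 8×10 + 1 = 81 (decimal)
Start: 81
Convert nine (English words) → 9 (decimal)
81 ÷ 9 = 9
Convert ||| (tally marks) → 3 (decimal)
9 × 3 = 27
27 × 2 = 54
54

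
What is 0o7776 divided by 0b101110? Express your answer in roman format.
Convert 0o7776 (octal) → 7×512 + 7×64 + 7×8 + 6 = 4094 (decimal)
Convert 0b101110 (binary) → 32 + 8 + 4 + 2 = 46 (decimal)
Compute 4094 ÷ 46 = 89
Convert 89 (decimal) → 89 = 50 + 10 + 10 + 10 + 9 → LXXXIX (Roman numeral)
LXXXIX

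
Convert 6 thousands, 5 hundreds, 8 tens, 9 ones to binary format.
Convert 6 thousands, 5 hundreds, 8 tens, 9 ones (place-value notation) → 6×1000 + 5×100 + 8×10 + 9 = 6589 (decimal)
Convert 6589 (decimal) → 6589 = 4096 + 2048 + 256 + 128 + 32 + 16 + 8 + 4 + 1 → 0b1100110111101 (binary)
0b1100110111101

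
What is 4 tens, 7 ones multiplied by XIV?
Convert 4 tens, 7 ones (place-value notation) → 4×10 + 7 = 47 (decimal)
Convert XIV (Roman numeral) → 10 + 4 = 14 (decimal)
Compute 47 × 14 = 658
658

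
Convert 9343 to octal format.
Convert 9343 (decimal) → 9343 = 2×4096 + 2×512 + 1×64 + 7×8 + 7 → 0o22177 (octal)
0o22177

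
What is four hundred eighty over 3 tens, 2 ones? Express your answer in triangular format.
Convert four hundred eighty (English words) → 4×100 + 80 = 480 (decimal)
Convert 3 tens, 2 ones (place-value notation) → 3×10 + 2 = 32 (decimal)
Compute 480 ÷ 32 = 15
Convert 15 (decimal) → 15 = 5×6/2 → the 5th triangular number (triangular index)
the 5th triangular number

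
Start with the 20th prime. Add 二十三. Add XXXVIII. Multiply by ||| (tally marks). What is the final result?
Convert the 20th prime (prime index) → 71 (decimal)
Start: 71
Convert 二十三 (Chinese numeral) → 2×10 + 3 = 23 (decimal)
71 + 23 = 94
Convert XXXVIII (Roman numeral) → 10 + 10 + 10 + 5 + 1 + 1 + 1 = 38 (decimal)
94 + 38 = 132
Convert ||| (tally marks) → 3 (decimal)
132 × 3 = 396
396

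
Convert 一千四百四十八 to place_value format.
Convert 一千四百四十八 (Chinese numeral) → 1×1000 + 4×100 + 4×10 + 8 = 1448 (decimal)
Convert 1448 (decimal) → 1448 = 1×1000 + 4×100 + 4×10 + 8 → 1 thousand, 4 hundreds, 4 tens, 8 ones (place-value notation)
1 thousand, 4 hundreds, 4 tens, 8 ones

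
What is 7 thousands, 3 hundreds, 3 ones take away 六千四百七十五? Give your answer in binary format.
Convert 7 thousands, 3 hundreds, 3 ones (place-value notation) → 7×1000 + 3×100 + 3 = 7303 (decimal)
Convert 六千四百七十五 (Chinese numeral) → 6×1000 + 4×100 + 7×10 + 5 = 6475 (decimal)
Compute 7303 - 6475 = 828
Convert 828 (decimal) → 828 = 512 + 256 + 32 + 16 + 8 + 4 → 0b1100111100 (binary)
0b1100111100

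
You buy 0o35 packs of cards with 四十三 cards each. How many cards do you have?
Convert 四十三 (Chinese numeral) → 4×10 + 3 = 43 (decimal)
Convert 0o35 (octal) → 3×8 + 5 = 29 (decimal)
Compute 43 × 29 = 1247
1247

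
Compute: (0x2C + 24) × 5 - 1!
Convert 0x2C (hexadecimal) → 2×16 + 12 = 44 (decimal)
Convert 1! (factorial) → 1 (decimal)
Expression in decimal: (44 + 24) × 5 - 1
Parentheses first: 44 + 24 = 68
Multiply: 68 × 5 = 340
Subtract: 340 - 1 = 339
339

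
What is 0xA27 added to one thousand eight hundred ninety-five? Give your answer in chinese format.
Convert 0xA27 (hexadecimal) → 10×256 + 2×16 + 7 = 2599 (decimal)
Convert one thousand eight hundred ninety-five (English words) → 1×1000 + 8×100 + 95 = 1895 (decimal)
Compute 2599 + 1895 = 4494
Convert 4494 (decimal) → 4494 = 4×1000 + 4×100 + 9×10 + 4 → 四千四百九十四 (Chinese numeral)
四千四百九十四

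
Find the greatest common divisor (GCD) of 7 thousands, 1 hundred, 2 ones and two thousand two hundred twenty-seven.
Convert 7 thousands, 1 hundred, 2 ones (place-value notation) → 7×1000 + 1×100 + 2 = 7102 (decimal)
Convert two thousand two hundred twenty-seven (English words) → 2×1000 + 2×100 + 27 = 2227 (decimal)
Compute gcd(7102, 2227) = 1
1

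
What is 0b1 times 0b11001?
Convert 0b1 (binary) → 1 (decimal)
Convert 0b11001 (binary) → 16 + 8 + 1 = 25 (decimal)
Compute 1 × 25 = 25
25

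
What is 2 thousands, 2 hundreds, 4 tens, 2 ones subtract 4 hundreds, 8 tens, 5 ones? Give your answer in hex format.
Convert 2 thousands, 2 hundreds, 4 tens, 2 ones (place-value notation) → 2×1000 + 2×100 + 4×10 + 2 = 2242 (decimal)
Convert 4 hundreds, 8 tens, 5 ones (place-value notation) → 4×100 + 8×10 + 5 = 485 (decimal)
Compute 2242 - 485 = 1757
Convert 1757 (decimal) → 1757 = 6×256 + 13×16 + 13 → 0x6DD (hexadecimal)
0x6DD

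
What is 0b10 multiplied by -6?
Convert 0b10 (binary) → 2 (decimal)
Compute 2 × -6 = -12
-12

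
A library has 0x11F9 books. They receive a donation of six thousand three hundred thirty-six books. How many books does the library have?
Convert 0x11F9 (hexadecimal) → 1×4096 + 1×256 + 15×16 + 9 = 4601 (decimal)
Convert six thousand three hundred thirty-six (English words) → 6×1000 + 3×100 + 36 = 6336 (decimal)
Compute 4601 + 6336 = 10937
10937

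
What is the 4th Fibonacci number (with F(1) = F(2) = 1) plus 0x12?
The 4th Fibonacci number (with F(1) = F(2) = 1): 1, 1, 2, 3 → 3
Convert 0x12 (hexadecimal) → 1×16 + 2 = 18 (decimal)
Compute 3 + 18 = 21
21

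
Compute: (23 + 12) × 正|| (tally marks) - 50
Convert 正|| (tally marks) → 5 + 2 = 7 (decimal)
Expression in decimal: (23 + 12) × 7 - 50
Parentheses first: 23 + 12 = 35
Multiply: 35 × 7 = 245
Subtract: 245 - 50 = 195
195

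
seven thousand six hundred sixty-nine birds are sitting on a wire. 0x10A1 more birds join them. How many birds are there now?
Convert seven thousand six hundred sixty-nine (English words) → 7×1000 + 6×100 + 69 = 7669 (decimal)
Convert 0x10A1 (hexadecimal) → 1×4096 + 10×16 + 1 = 4257 (decimal)
Compute 7669 + 4257 = 11926
11926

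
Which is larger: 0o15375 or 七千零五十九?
Convert 0o15375 (octal) → 1×4096 + 5×512 + 3×64 + 7×8 + 5 = 6909 (decimal)
Convert 七千零五十九 (Chinese numeral) → 7×1000 + 5×10 + 9 = 7059 (decimal)
Compare 6909 vs 7059: larger = 7059
7059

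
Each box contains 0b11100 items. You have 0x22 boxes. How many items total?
Convert 0b11100 (binary) → 16 + 8 + 4 = 28 (decimal)
Convert 0x22 (hexadecimal) → 2×16 + 2 = 34 (decimal)
Compute 28 × 34 = 952
952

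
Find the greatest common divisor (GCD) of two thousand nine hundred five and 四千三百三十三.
Convert two thousand nine hundred five (English words) → 2×1000 + 9×100 + 5 = 2905 (decimal)
Convert 四千三百三十三 (Chinese numeral) → 4×1000 + 3×100 + 3×10 + 3 = 4333 (decimal)
Compute gcd(2905, 4333) = 7
7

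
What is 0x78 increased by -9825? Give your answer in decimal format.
Convert 0x78 (hexadecimal) → 7×16 + 8 = 120 (decimal)
Compute 120 + -9825 = -9705
-9705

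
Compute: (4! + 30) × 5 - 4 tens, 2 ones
Convert 4! (factorial) → 24 (decimal)
Convert 4 tens, 2 ones (place-value notation) → 4×10 + 2 = 42 (decimal)
Expression in decimal: (24 + 30) × 5 - 42
Parentheses first: 24 + 30 = 54
Multiply: 54 × 5 = 270
Subtract: 270 - 42 = 228
228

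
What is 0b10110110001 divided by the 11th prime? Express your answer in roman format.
Convert 0b10110110001 (binary) → 1024 + 256 + 128 + 32 + 16 + 1 = 1457 (decimal)
Convert the 11th prime (prime index) → 31 (decimal)
Compute 1457 ÷ 31 = 47
Convert 47 (decimal) → 47 = 40 + 5 + 1 + 1 → XLVII (Roman numeral)
XLVII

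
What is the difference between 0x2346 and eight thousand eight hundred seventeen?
Convert 0x2346 (hexadecimal) → 2×4096 + 3×256 + 4×16 + 6 = 9030 (decimal)
Convert eight thousand eight hundred seventeen (English words) → 8×1000 + 8×100 + 17 = 8817 (decimal)
Difference: |9030 - 8817| = 213
213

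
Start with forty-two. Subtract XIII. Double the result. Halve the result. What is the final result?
Convert forty-two (English words) → 42 (decimal)
Start: 42
Convert XIII (Roman numeral) → 10 + 1 + 1 + 1 = 13 (decimal)
42 - 13 = 29
29 × 2 = 58
58 ÷ 2 = 29
29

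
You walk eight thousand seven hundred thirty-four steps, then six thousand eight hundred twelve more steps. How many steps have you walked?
Convert eight thousand seven hundred thirty-four (English words) → 8×1000 + 7×100 + 34 = 8734 (decimal)
Convert six thousand eight hundred twelve (English words) → 6×1000 + 8×100 + 12 = 6812 (decimal)
Compute 8734 + 6812 = 15546
15546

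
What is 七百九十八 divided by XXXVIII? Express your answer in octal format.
Convert 七百九十八 (Chinese numeral) → 7×100 + 9×10 + 8 = 798 (decimal)
Convert XXXVIII (Roman numeral) → 10 + 10 + 10 + 5 + 1 + 1 + 1 = 38 (decimal)
Compute 798 ÷ 38 = 21
Convert 21 (decimal) → 21 = 2×8 + 5 → 0o25 (octal)
0o25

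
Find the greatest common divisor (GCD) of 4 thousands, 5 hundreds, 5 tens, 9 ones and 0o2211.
Convert 4 thousands, 5 hundreds, 5 tens, 9 ones (place-value notation) → 4×1000 + 5×100 + 5×10 + 9 = 4559 (decimal)
Convert 0o2211 (octal) → 2×512 + 2×64 + 1×8 + 1 = 1161 (decimal)
Compute gcd(4559, 1161) = 1
1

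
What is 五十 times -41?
Convert 五十 (Chinese numeral) → 5×10 = 50 (decimal)
Compute 50 × -41 = -2050
-2050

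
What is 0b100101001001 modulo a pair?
Convert 0b100101001001 (binary) → 2048 + 256 + 64 + 8 + 1 = 2377 (decimal)
Convert a pair (colloquial) → 2 (decimal)
Compute 2377 mod 2 = 1
1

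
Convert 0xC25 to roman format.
Convert 0xC25 (hexadecimal) → 12×256 + 2×16 + 5 = 3109 (decimal)
Convert 3109 (decimal) → 3109 = 1000 + 1000 + 1000 + 100 + 9 → MMMCIX (Roman numeral)
MMMCIX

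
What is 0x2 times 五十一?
Convert 0x2 (hexadecimal) → 2 (decimal)
Convert 五十一 (Chinese numeral) → 5×10 + 1 = 51 (decimal)
Compute 2 × 51 = 102
102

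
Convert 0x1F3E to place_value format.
Convert 0x1F3E (hexadecimal) → 1×4096 + 15×256 + 3×16 + 14 = 7998 (decimal)
Convert 7998 (decimal) → 7998 = 7×1000 + 9×100 + 9×10 + 8 → 7 thousands, 9 hundreds, 9 tens, 8 ones (place-value notation)
7 thousands, 9 hundreds, 9 tens, 8 ones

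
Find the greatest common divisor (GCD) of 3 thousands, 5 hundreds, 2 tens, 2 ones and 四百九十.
Convert 3 thousands, 5 hundreds, 2 tens, 2 ones (place-value notation) → 3×1000 + 5×100 + 2×10 + 2 = 3522 (decimal)
Convert 四百九十 (Chinese numeral) → 4×100 + 9×10 = 490 (decimal)
Compute gcd(3522, 490) = 2
2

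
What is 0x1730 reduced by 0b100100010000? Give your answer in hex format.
Convert 0x1730 (hexadecimal) → 1×4096 + 7×256 + 3×16 = 5936 (decimal)
Convert 0b100100010000 (binary) → 2048 + 256 + 16 = 2320 (decimal)
Compute 5936 - 2320 = 3616
Convert 3616 (decimal) → 3616 = 14×256 + 2×16 → 0xE20 (hexadecimal)
0xE20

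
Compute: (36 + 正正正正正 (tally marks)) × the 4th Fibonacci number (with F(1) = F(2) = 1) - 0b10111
Convert 正正正正正 (tally marks) → 5 + 5 + 5 + 5 + 5 = 25 (decimal)
Convert the 4th Fibonacci number (with F(1) = F(2) = 1) (Fibonacci index) → 1, 1, 2, 3 → 3 (decimal)
Convert 0b10111 (binary) → 16 + 4 + 2 + 1 = 23 (decimal)
Expression in decimal: (36 + 25) × 3 - 23
Parentheses first: 36 + 25 = 61
Multiply: 61 × 3 = 183
Subtract: 183 - 23 = 160
160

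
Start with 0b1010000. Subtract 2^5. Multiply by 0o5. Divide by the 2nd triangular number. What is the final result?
Convert 0b1010000 (binary) → 64 + 16 = 80 (decimal)
Start: 80
Convert 2^5 (power) → 32 (decimal)
80 - 32 = 48
Convert 0o5 (octal) → 5 (decimal)
48 × 5 = 240
Convert the 2nd triangular number (triangular index) → 2×3/2 = 3 (decimal)
240 ÷ 3 = 80
80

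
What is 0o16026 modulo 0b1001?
Convert 0o16026 (octal) → 1×4096 + 6×512 + 2×8 + 6 = 7190 (decimal)
Convert 0b1001 (binary) → 8 + 1 = 9 (decimal)
Compute 7190 mod 9 = 8
8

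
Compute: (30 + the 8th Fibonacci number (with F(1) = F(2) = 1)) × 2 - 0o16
Convert the 8th Fibonacci number (with F(1) = F(2) = 1) (Fibonacci index) → 1, 1, 2, 3, 5, 8, 13, 21 → 21 (decimal)
Convert 0o16 (octal) → 1×8 + 6 = 14 (decimal)
Expression in decimal: (30 + 21) × 2 - 14
Parentheses first: 30 + 21 = 51
Multiply: 51 × 2 = 102
Subtract: 102 - 14 = 88
88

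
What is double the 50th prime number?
The 50th prime number = 229
Compute 229 × 2 = 458
458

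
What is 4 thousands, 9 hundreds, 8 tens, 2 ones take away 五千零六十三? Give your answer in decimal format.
Convert 4 thousands, 9 hundreds, 8 tens, 2 ones (place-value notation) → 4×1000 + 9×100 + 8×10 + 2 = 4982 (decimal)
Convert 五千零六十三 (Chinese numeral) → 5×1000 + 6×10 + 3 = 5063 (decimal)
Compute 4982 - 5063 = -81
-81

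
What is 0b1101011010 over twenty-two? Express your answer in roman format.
Convert 0b1101011010 (binary) → 512 + 256 + 64 + 16 + 8 + 2 = 858 (decimal)
Convert twenty-two (English words) → 22 (decimal)
Compute 858 ÷ 22 = 39
Convert 39 (decimal) → 39 = 10 + 10 + 10 + 9 → XXXIX (Roman numeral)
XXXIX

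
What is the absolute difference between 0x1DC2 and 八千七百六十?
Convert 0x1DC2 (hexadecimal) → 1×4096 + 13×256 + 12×16 + 2 = 7618 (decimal)
Convert 八千七百六十 (Chinese numeral) → 8×1000 + 7×100 + 6×10 = 8760 (decimal)
Compute |7618 - 8760| = 1142
1142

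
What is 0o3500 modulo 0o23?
Convert 0o3500 (octal) → 3×512 + 5×64 = 1856 (decimal)
Convert 0o23 (octal) → 2×8 + 3 = 19 (decimal)
Compute 1856 mod 19 = 13
13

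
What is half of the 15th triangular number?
The 15th triangular number = 15×16/2 = 120
Compute 120 ÷ 2 = 60
60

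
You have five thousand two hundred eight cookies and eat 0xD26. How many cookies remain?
Convert five thousand two hundred eight (English words) → 5×1000 + 2×100 + 8 = 5208 (decimal)
Convert 0xD26 (hexadecimal) → 13×256 + 2×16 + 6 = 3366 (decimal)
Compute 5208 - 3366 = 1842
1842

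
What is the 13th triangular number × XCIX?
Convert the 13th triangular number (triangular index) → 13×14/2 = 91 (decimal)
Convert XCIX (Roman numeral) → 90 + 9 = 99 (decimal)
Compute 91 × 99 = 9009
9009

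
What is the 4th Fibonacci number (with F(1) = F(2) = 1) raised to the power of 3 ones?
Convert the 4th Fibonacci number (with F(1) = F(2) = 1) (Fibonacci index) → 1, 1, 2, 3 → 3 (decimal)
Convert 3 ones (place-value notation) → 3 (decimal)
Compute 3 ^ 3 = 27
27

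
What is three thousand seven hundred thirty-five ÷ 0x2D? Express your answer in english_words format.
Convert three thousand seven hundred thirty-five (English words) → 3×1000 + 7×100 + 35 = 3735 (decimal)
Convert 0x2D (hexadecimal) → 2×16 + 13 = 45 (decimal)
Compute 3735 ÷ 45 = 83
Convert 83 (decimal) → eighty-three (English words)
eighty-three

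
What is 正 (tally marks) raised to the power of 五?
Convert 正 (tally marks) → 5 (decimal)
Convert 五 (Chinese numeral) → 5 (decimal)
Compute 5 ^ 5 = 3125
3125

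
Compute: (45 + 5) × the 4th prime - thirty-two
Convert the 4th prime (prime index) → 7 (decimal)
Convert thirty-two (English words) → 32 (decimal)
Expression in decimal: (45 + 5) × 7 - 32
Parentheses first: 45 + 5 = 50
Multiply: 50 × 7 = 350
Subtract: 350 - 32 = 318
318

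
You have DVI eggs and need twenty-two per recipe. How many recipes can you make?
Convert DVI (Roman numeral) → 500 + 5 + 1 = 506 (decimal)
Convert twenty-two (English words) → 22 (decimal)
Compute 506 ÷ 22 = 23
23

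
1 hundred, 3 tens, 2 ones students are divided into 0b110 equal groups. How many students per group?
Convert 1 hundred, 3 tens, 2 ones (place-value notation) → 1×100 + 3×10 + 2 = 132 (decimal)
Convert 0b110 (binary) → 4 + 2 = 6 (decimal)
Compute 132 ÷ 6 = 22
22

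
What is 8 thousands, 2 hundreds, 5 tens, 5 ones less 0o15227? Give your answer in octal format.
Convert 8 thousands, 2 hundreds, 5 tens, 5 ones (place-value notation) → 8×1000 + 2×100 + 5×10 + 5 = 8255 (decimal)
Convert 0o15227 (octal) → 1×4096 + 5×512 + 2×64 + 2×8 + 7 = 6807 (decimal)
Compute 8255 - 6807 = 1448
Convert 1448 (decimal) → 1448 = 2×512 + 6×64 + 5×8 → 0o2650 (octal)
0o2650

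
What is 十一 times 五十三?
Convert 十一 (Chinese numeral) → 1×10 + 1 = 11 (decimal)
Convert 五十三 (Chinese numeral) → 5×10 + 3 = 53 (decimal)
Compute 11 × 53 = 583
583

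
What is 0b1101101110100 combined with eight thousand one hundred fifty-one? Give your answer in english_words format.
Convert 0b1101101110100 (binary) → 4096 + 2048 + 512 + 256 + 64 + 32 + 16 + 4 = 7028 (decimal)
Convert eight thousand one hundred fifty-one (English words) → 8×1000 + 1×100 + 51 = 8151 (decimal)
Compute 7028 + 8151 = 15179
Convert 15179 (decimal) → 15179 = 15×1000 + 1×100 + 79 → fifteen thousand one hundred seventy-nine (English words)
fifteen thousand one hundred seventy-nine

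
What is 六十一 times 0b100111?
Convert 六十一 (Chinese numeral) → 6×10 + 1 = 61 (decimal)
Convert 0b100111 (binary) → 32 + 4 + 2 + 1 = 39 (decimal)
Compute 61 × 39 = 2379
2379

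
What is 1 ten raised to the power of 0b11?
Convert 1 ten (place-value notation) → 1×10 = 10 (decimal)
Convert 0b11 (binary) → 2 + 1 = 3 (decimal)
Compute 10 ^ 3 = 1000
1000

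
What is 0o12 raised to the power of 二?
Convert 0o12 (octal) → 1×8 + 2 = 10 (decimal)
Convert 二 (Chinese numeral) → 2 (decimal)
Compute 10 ^ 2 = 100
100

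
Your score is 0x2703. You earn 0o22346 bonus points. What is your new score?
Convert 0x2703 (hexadecimal) → 2×4096 + 7×256 + 3 = 9987 (decimal)
Convert 0o22346 (octal) → 2×4096 + 2×512 + 3×64 + 4×8 + 6 = 9446 (decimal)
Compute 9987 + 9446 = 19433
19433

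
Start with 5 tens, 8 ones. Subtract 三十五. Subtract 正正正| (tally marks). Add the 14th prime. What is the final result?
Convert 5 tens, 8 ones (place-value notation) → 5×10 + 8 = 58 (decimal)
Start: 58
Convert 三十五 (Chinese numeral) → 3×10 + 5 = 35 (decimal)
58 - 35 = 23
Convert 正正正| (tally marks) → 5 + 5 + 5 + 1 = 16 (decimal)
23 - 16 = 7
Convert the 14th prime (prime index) → 43 (decimal)
7 + 43 = 50
50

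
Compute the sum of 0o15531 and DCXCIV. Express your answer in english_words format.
Convert 0o15531 (octal) → 1×4096 + 5×512 + 5×64 + 3×8 + 1 = 7001 (decimal)
Convert DCXCIV (Roman numeral) → 500 + 100 + 90 + 4 = 694 (decimal)
Compute 7001 + 694 = 7695
Convert 7695 (decimal) → 7695 = 7×1000 + 6×100 + 95 → seven thousand six hundred ninety-five (English words)
seven thousand six hundred ninety-five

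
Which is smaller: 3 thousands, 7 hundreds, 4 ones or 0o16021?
Convert 3 thousands, 7 hundreds, 4 ones (place-value notation) → 3×1000 + 7×100 + 4 = 3704 (decimal)
Convert 0o16021 (octal) → 1×4096 + 6×512 + 2×8 + 1 = 7185 (decimal)
Compare 3704 vs 7185: smaller = 3704
3704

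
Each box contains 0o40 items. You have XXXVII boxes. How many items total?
Convert 0o40 (octal) → 4×8 = 32 (decimal)
Convert XXXVII (Roman numeral) → 10 + 10 + 10 + 5 + 1 + 1 = 37 (decimal)
Compute 32 × 37 = 1184
1184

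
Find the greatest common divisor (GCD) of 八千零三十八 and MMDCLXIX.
Convert 八千零三十八 (Chinese numeral) → 8×1000 + 3×10 + 8 = 8038 (decimal)
Convert MMDCLXIX (Roman numeral) → 1000 + 1000 + 500 + 100 + 50 + 10 + 9 = 2669 (decimal)
Compute gcd(8038, 2669) = 1
1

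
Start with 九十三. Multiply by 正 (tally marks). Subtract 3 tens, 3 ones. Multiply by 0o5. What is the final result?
Convert 九十三 (Chinese numeral) → 9×10 + 3 = 93 (decimal)
Start: 93
Convert 正 (tally marks) → 5 (decimal)
93 × 5 = 465
Convert 3 tens, 3 ones (place-value notation) → 3×10 + 3 = 33 (decimal)
465 - 33 = 432
Convert 0o5 (octal) → 5 (decimal)
432 × 5 = 2160
2160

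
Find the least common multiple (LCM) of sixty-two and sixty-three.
Convert sixty-two (English words) → 62 (decimal)
Convert sixty-three (English words) → 63 (decimal)
Compute lcm(62, 63) = 3906
3906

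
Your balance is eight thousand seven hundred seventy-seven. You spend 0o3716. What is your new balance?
Convert eight thousand seven hundred seventy-seven (English words) → 8×1000 + 7×100 + 77 = 8777 (decimal)
Convert 0o3716 (octal) → 3×512 + 7×64 + 1×8 + 6 = 1998 (decimal)
Compute 8777 - 1998 = 6779
6779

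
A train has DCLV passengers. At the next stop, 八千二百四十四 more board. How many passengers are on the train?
Convert DCLV (Roman numeral) → 500 + 100 + 50 + 5 = 655 (decimal)
Convert 八千二百四十四 (Chinese numeral) → 8×1000 + 2×100 + 4×10 + 4 = 8244 (decimal)
Compute 655 + 8244 = 8899
8899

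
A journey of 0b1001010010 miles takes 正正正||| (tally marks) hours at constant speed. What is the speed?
Convert 0b1001010010 (binary) → 512 + 64 + 16 + 2 = 594 (decimal)
Convert 正正正||| (tally marks) → 5 + 5 + 5 + 3 = 18 (decimal)
Compute 594 ÷ 18 = 33
33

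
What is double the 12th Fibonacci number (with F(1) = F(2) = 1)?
The 12th Fibonacci number (with F(1) = F(2) = 1): 1, 1, 2, 3, 5, 8, 13, 21, 34, 55, 89, 144 → 144
Compute 144 × 2 = 288
288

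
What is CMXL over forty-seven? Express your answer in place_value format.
Convert CMXL (Roman numeral) → 900 + 40 = 940 (decimal)
Convert forty-seven (English words) → 47 (decimal)
Compute 940 ÷ 47 = 20
Convert 20 (decimal) → 20 = 2×10 → 2 tens (place-value notation)
2 tens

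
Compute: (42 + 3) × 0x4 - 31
Convert 0x4 (hexadecimal) → 4 (decimal)
Expression in decimal: (42 + 3) × 4 - 31
Parentheses first: 42 + 3 = 45
Multiply: 45 × 4 = 180
Subtract: 180 - 31 = 149
149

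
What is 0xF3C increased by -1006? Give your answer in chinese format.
Convert 0xF3C (hexadecimal) → 15×256 + 3×16 + 12 = 3900 (decimal)
Compute 3900 + -1006 = 2894
Convert 2894 (decimal) → 2894 = 2×1000 + 8×100 + 9×10 + 4 → 二千八百九十四 (Chinese numeral)
二千八百九十四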